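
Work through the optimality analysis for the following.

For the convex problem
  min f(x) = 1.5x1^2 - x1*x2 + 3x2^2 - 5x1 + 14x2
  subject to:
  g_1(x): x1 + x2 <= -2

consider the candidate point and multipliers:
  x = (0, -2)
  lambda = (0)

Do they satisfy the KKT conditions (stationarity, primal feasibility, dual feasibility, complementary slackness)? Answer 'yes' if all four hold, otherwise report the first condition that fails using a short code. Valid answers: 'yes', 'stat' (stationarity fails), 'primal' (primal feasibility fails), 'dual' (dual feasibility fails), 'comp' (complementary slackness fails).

Gradient of f: grad f(x) = Q x + c = (-3, 2)
Constraint values g_i(x) = a_i^T x - b_i:
  g_1((0, -2)) = 0
Stationarity residual: grad f(x) + sum_i lambda_i a_i = (-3, 2)
  -> stationarity FAILS
Primal feasibility (all g_i <= 0): OK
Dual feasibility (all lambda_i >= 0): OK
Complementary slackness (lambda_i * g_i(x) = 0 for all i): OK

Verdict: the first failing condition is stationarity -> stat.

stat


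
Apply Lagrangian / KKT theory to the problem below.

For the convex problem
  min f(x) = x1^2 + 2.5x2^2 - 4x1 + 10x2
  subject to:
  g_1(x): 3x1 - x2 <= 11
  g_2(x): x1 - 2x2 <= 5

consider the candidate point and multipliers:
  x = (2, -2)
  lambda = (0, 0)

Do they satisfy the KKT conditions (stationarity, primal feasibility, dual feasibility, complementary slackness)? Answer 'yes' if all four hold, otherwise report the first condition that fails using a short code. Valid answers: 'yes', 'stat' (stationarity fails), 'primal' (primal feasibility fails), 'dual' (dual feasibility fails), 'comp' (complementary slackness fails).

Gradient of f: grad f(x) = Q x + c = (0, 0)
Constraint values g_i(x) = a_i^T x - b_i:
  g_1((2, -2)) = -3
  g_2((2, -2)) = 1
Stationarity residual: grad f(x) + sum_i lambda_i a_i = (0, 0)
  -> stationarity OK
Primal feasibility (all g_i <= 0): FAILS
Dual feasibility (all lambda_i >= 0): OK
Complementary slackness (lambda_i * g_i(x) = 0 for all i): OK

Verdict: the first failing condition is primal_feasibility -> primal.

primal


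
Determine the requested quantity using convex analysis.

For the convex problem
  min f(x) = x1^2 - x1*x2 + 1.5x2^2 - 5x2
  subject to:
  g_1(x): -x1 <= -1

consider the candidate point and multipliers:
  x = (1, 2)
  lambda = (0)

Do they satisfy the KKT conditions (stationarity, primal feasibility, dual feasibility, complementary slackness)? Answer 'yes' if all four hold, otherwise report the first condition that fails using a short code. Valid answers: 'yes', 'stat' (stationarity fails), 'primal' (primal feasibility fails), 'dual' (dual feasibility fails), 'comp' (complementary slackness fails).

Gradient of f: grad f(x) = Q x + c = (0, 0)
Constraint values g_i(x) = a_i^T x - b_i:
  g_1((1, 2)) = 0
Stationarity residual: grad f(x) + sum_i lambda_i a_i = (0, 0)
  -> stationarity OK
Primal feasibility (all g_i <= 0): OK
Dual feasibility (all lambda_i >= 0): OK
Complementary slackness (lambda_i * g_i(x) = 0 for all i): OK

Verdict: yes, KKT holds.

yes


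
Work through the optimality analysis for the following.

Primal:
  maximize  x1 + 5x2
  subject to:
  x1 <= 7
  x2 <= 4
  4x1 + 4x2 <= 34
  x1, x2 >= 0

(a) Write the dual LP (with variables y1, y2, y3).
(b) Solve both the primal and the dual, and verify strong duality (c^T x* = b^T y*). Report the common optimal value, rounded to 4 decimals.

The standard primal-dual pair for 'max c^T x s.t. A x <= b, x >= 0' is:
  Dual:  min b^T y  s.t.  A^T y >= c,  y >= 0.

So the dual LP is:
  minimize  7y1 + 4y2 + 34y3
  subject to:
    y1 + 4y3 >= 1
    y2 + 4y3 >= 5
    y1, y2, y3 >= 0

Solving the primal: x* = (4.5, 4).
  primal value c^T x* = 24.5.
Solving the dual: y* = (0, 4, 0.25).
  dual value b^T y* = 24.5.
Strong duality: c^T x* = b^T y*. Confirmed.

24.5


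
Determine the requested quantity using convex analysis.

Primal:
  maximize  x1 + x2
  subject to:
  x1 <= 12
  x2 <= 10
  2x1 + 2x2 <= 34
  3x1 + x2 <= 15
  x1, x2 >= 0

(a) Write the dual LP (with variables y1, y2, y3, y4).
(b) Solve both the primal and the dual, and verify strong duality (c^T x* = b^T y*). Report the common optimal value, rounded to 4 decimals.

The standard primal-dual pair for 'max c^T x s.t. A x <= b, x >= 0' is:
  Dual:  min b^T y  s.t.  A^T y >= c,  y >= 0.

So the dual LP is:
  minimize  12y1 + 10y2 + 34y3 + 15y4
  subject to:
    y1 + 2y3 + 3y4 >= 1
    y2 + 2y3 + y4 >= 1
    y1, y2, y3, y4 >= 0

Solving the primal: x* = (1.6667, 10).
  primal value c^T x* = 11.6667.
Solving the dual: y* = (0, 0.6667, 0, 0.3333).
  dual value b^T y* = 11.6667.
Strong duality: c^T x* = b^T y*. Confirmed.

11.6667


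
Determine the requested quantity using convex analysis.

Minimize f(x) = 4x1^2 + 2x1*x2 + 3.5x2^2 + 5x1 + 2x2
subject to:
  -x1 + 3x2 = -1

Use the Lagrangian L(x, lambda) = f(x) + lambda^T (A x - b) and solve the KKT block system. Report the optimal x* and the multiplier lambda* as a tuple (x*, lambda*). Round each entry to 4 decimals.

Form the Lagrangian:
  L(x, lambda) = (1/2) x^T Q x + c^T x + lambda^T (A x - b)
Stationarity (grad_x L = 0): Q x + c + A^T lambda = 0.
Primal feasibility: A x = b.

This gives the KKT block system:
  [ Q   A^T ] [ x     ]   [-c ]
  [ A    0  ] [ lambda ] = [ b ]

Solving the linear system:
  x*      = (-0.4176, -0.4725)
  lambda* = (0.7143)
  f(x*)   = -1.1593

x* = (-0.4176, -0.4725), lambda* = (0.7143)


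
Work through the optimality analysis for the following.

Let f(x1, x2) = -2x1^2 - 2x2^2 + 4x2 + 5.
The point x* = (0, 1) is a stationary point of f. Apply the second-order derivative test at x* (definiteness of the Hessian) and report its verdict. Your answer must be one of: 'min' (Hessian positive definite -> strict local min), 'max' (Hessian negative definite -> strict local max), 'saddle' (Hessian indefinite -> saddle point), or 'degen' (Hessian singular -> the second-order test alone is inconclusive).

Compute the Hessian H = grad^2 f:
  H = [[-4, 0], [0, -4]]
Verify stationarity: grad f(x*) = H x* + g = (0, 0).
Eigenvalues of H: -4, -4.
Both eigenvalues < 0, so H is negative definite -> x* is a strict local max.

max


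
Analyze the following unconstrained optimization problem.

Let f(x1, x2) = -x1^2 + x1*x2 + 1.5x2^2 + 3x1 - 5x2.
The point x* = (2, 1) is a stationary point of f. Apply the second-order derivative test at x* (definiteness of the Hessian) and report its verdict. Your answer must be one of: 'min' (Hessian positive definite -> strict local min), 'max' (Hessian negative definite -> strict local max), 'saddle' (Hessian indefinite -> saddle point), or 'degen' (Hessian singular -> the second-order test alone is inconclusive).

Compute the Hessian H = grad^2 f:
  H = [[-2, 1], [1, 3]]
Verify stationarity: grad f(x*) = H x* + g = (0, 0).
Eigenvalues of H: -2.1926, 3.1926.
Eigenvalues have mixed signs, so H is indefinite -> x* is a saddle point.

saddle


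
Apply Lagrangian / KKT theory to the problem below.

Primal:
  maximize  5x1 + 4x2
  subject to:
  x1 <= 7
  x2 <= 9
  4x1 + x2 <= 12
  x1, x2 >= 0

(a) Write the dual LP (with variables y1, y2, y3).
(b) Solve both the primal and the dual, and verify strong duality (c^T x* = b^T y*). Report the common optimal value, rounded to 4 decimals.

The standard primal-dual pair for 'max c^T x s.t. A x <= b, x >= 0' is:
  Dual:  min b^T y  s.t.  A^T y >= c,  y >= 0.

So the dual LP is:
  minimize  7y1 + 9y2 + 12y3
  subject to:
    y1 + 4y3 >= 5
    y2 + y3 >= 4
    y1, y2, y3 >= 0

Solving the primal: x* = (0.75, 9).
  primal value c^T x* = 39.75.
Solving the dual: y* = (0, 2.75, 1.25).
  dual value b^T y* = 39.75.
Strong duality: c^T x* = b^T y*. Confirmed.

39.75


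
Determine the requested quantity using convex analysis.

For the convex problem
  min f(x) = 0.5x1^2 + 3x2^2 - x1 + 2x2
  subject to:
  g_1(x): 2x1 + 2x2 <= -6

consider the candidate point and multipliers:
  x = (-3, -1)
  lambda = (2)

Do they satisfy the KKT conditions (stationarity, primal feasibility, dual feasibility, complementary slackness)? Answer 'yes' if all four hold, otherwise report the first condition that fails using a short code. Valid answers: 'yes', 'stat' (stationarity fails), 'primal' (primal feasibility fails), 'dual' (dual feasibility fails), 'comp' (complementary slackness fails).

Gradient of f: grad f(x) = Q x + c = (-4, -4)
Constraint values g_i(x) = a_i^T x - b_i:
  g_1((-3, -1)) = -2
Stationarity residual: grad f(x) + sum_i lambda_i a_i = (0, 0)
  -> stationarity OK
Primal feasibility (all g_i <= 0): OK
Dual feasibility (all lambda_i >= 0): OK
Complementary slackness (lambda_i * g_i(x) = 0 for all i): FAILS

Verdict: the first failing condition is complementary_slackness -> comp.

comp


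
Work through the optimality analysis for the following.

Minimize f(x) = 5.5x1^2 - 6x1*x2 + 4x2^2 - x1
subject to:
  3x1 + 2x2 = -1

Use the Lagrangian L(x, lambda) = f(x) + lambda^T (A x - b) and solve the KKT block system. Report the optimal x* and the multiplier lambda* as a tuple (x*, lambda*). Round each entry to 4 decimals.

Form the Lagrangian:
  L(x, lambda) = (1/2) x^T Q x + c^T x + lambda^T (A x - b)
Stationarity (grad_x L = 0): Q x + c + A^T lambda = 0.
Primal feasibility: A x = b.

This gives the KKT block system:
  [ Q   A^T ] [ x     ]   [-c ]
  [ A    0  ] [ lambda ] = [ b ]

Solving the linear system:
  x*      = (-0.1702, -0.2447)
  lambda* = (0.4681)
  f(x*)   = 0.3191

x* = (-0.1702, -0.2447), lambda* = (0.4681)


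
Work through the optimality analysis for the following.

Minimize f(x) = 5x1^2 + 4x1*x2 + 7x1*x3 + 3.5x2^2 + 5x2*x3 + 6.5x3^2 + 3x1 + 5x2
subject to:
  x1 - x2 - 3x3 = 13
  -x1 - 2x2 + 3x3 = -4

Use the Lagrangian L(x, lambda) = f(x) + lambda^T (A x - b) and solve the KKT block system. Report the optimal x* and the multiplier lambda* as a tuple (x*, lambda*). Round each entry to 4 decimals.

Form the Lagrangian:
  L(x, lambda) = (1/2) x^T Q x + c^T x + lambda^T (A x - b)
Stationarity (grad_x L = 0): Q x + c + A^T lambda = 0.
Primal feasibility: A x = b.

This gives the KKT block system:
  [ Q   A^T ] [ x     ]   [-c ]
  [ A    0  ] [ lambda ] = [ b ]

Solving the linear system:
  x*      = (3.2138, -3, -2.2621)
  lambda* = (-9.6874, -2.3839)
  f(x*)   = 55.5207

x* = (3.2138, -3, -2.2621), lambda* = (-9.6874, -2.3839)


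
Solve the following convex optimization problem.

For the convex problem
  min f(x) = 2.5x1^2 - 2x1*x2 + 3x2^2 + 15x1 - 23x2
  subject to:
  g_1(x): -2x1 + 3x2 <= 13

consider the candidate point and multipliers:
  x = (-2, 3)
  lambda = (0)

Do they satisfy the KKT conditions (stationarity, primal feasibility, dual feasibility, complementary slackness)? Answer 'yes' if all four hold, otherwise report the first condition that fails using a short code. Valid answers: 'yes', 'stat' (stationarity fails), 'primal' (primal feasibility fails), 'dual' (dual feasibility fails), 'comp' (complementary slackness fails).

Gradient of f: grad f(x) = Q x + c = (-1, -1)
Constraint values g_i(x) = a_i^T x - b_i:
  g_1((-2, 3)) = 0
Stationarity residual: grad f(x) + sum_i lambda_i a_i = (-1, -1)
  -> stationarity FAILS
Primal feasibility (all g_i <= 0): OK
Dual feasibility (all lambda_i >= 0): OK
Complementary slackness (lambda_i * g_i(x) = 0 for all i): OK

Verdict: the first failing condition is stationarity -> stat.

stat


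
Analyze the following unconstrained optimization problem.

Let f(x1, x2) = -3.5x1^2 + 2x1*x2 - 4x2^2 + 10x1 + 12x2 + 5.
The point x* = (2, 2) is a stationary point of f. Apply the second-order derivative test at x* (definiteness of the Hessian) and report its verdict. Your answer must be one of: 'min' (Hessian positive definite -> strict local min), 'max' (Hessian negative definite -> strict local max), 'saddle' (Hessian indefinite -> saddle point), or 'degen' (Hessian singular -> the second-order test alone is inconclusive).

Compute the Hessian H = grad^2 f:
  H = [[-7, 2], [2, -8]]
Verify stationarity: grad f(x*) = H x* + g = (0, 0).
Eigenvalues of H: -9.5616, -5.4384.
Both eigenvalues < 0, so H is negative definite -> x* is a strict local max.

max


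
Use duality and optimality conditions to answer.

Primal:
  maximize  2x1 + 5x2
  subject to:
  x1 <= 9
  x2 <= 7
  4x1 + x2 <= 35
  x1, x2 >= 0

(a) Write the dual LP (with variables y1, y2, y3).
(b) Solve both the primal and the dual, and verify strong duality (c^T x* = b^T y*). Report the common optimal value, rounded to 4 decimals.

The standard primal-dual pair for 'max c^T x s.t. A x <= b, x >= 0' is:
  Dual:  min b^T y  s.t.  A^T y >= c,  y >= 0.

So the dual LP is:
  minimize  9y1 + 7y2 + 35y3
  subject to:
    y1 + 4y3 >= 2
    y2 + y3 >= 5
    y1, y2, y3 >= 0

Solving the primal: x* = (7, 7).
  primal value c^T x* = 49.
Solving the dual: y* = (0, 4.5, 0.5).
  dual value b^T y* = 49.
Strong duality: c^T x* = b^T y*. Confirmed.

49


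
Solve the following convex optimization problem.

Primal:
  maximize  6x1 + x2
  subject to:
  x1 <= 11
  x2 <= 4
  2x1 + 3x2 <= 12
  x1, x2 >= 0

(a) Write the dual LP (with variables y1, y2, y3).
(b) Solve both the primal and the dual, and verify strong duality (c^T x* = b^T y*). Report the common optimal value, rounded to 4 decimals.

The standard primal-dual pair for 'max c^T x s.t. A x <= b, x >= 0' is:
  Dual:  min b^T y  s.t.  A^T y >= c,  y >= 0.

So the dual LP is:
  minimize  11y1 + 4y2 + 12y3
  subject to:
    y1 + 2y3 >= 6
    y2 + 3y3 >= 1
    y1, y2, y3 >= 0

Solving the primal: x* = (6, 0).
  primal value c^T x* = 36.
Solving the dual: y* = (0, 0, 3).
  dual value b^T y* = 36.
Strong duality: c^T x* = b^T y*. Confirmed.

36


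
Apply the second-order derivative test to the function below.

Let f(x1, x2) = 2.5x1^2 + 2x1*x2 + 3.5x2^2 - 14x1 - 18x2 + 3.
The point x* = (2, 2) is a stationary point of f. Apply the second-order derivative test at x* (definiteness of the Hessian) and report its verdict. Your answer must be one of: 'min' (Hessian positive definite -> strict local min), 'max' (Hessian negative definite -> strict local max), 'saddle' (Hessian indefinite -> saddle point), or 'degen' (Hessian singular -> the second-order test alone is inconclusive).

Compute the Hessian H = grad^2 f:
  H = [[5, 2], [2, 7]]
Verify stationarity: grad f(x*) = H x* + g = (0, 0).
Eigenvalues of H: 3.7639, 8.2361.
Both eigenvalues > 0, so H is positive definite -> x* is a strict local min.

min


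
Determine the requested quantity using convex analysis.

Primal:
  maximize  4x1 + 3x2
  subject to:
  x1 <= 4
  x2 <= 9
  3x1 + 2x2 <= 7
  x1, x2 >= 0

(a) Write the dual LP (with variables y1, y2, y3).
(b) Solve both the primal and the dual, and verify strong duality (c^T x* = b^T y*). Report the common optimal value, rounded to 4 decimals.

The standard primal-dual pair for 'max c^T x s.t. A x <= b, x >= 0' is:
  Dual:  min b^T y  s.t.  A^T y >= c,  y >= 0.

So the dual LP is:
  minimize  4y1 + 9y2 + 7y3
  subject to:
    y1 + 3y3 >= 4
    y2 + 2y3 >= 3
    y1, y2, y3 >= 0

Solving the primal: x* = (0, 3.5).
  primal value c^T x* = 10.5.
Solving the dual: y* = (0, 0, 1.5).
  dual value b^T y* = 10.5.
Strong duality: c^T x* = b^T y*. Confirmed.

10.5


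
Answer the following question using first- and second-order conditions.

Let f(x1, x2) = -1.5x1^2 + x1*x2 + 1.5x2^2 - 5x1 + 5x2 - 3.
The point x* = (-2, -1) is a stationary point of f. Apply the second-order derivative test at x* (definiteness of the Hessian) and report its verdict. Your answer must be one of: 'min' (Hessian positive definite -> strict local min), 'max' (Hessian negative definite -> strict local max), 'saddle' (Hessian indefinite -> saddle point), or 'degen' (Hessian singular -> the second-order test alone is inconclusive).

Compute the Hessian H = grad^2 f:
  H = [[-3, 1], [1, 3]]
Verify stationarity: grad f(x*) = H x* + g = (0, 0).
Eigenvalues of H: -3.1623, 3.1623.
Eigenvalues have mixed signs, so H is indefinite -> x* is a saddle point.

saddle


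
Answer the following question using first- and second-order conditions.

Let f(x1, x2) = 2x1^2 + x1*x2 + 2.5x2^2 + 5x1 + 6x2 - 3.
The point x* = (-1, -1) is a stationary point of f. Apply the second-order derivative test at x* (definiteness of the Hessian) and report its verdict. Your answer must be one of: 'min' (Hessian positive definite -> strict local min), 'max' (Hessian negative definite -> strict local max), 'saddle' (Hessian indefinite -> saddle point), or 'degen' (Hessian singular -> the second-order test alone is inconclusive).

Compute the Hessian H = grad^2 f:
  H = [[4, 1], [1, 5]]
Verify stationarity: grad f(x*) = H x* + g = (0, 0).
Eigenvalues of H: 3.382, 5.618.
Both eigenvalues > 0, so H is positive definite -> x* is a strict local min.

min


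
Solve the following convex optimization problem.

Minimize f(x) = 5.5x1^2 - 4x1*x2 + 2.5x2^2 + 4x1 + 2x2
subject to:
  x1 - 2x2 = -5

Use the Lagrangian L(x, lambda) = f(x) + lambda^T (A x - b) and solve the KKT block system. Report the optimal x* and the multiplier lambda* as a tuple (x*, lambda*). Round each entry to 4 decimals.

Form the Lagrangian:
  L(x, lambda) = (1/2) x^T Q x + c^T x + lambda^T (A x - b)
Stationarity (grad_x L = 0): Q x + c + A^T lambda = 0.
Primal feasibility: A x = b.

This gives the KKT block system:
  [ Q   A^T ] [ x     ]   [-c ]
  [ A    0  ] [ lambda ] = [ b ]

Solving the linear system:
  x*      = (-0.1515, 2.4242)
  lambda* = (7.3636)
  f(x*)   = 20.5303

x* = (-0.1515, 2.4242), lambda* = (7.3636)


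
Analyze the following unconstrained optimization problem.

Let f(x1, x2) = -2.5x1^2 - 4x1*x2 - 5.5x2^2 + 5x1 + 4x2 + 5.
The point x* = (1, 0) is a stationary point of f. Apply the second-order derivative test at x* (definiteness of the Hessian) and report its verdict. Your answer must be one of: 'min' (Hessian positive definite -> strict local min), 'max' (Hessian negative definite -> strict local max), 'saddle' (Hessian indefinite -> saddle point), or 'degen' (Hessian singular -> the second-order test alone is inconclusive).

Compute the Hessian H = grad^2 f:
  H = [[-5, -4], [-4, -11]]
Verify stationarity: grad f(x*) = H x* + g = (0, 0).
Eigenvalues of H: -13, -3.
Both eigenvalues < 0, so H is negative definite -> x* is a strict local max.

max


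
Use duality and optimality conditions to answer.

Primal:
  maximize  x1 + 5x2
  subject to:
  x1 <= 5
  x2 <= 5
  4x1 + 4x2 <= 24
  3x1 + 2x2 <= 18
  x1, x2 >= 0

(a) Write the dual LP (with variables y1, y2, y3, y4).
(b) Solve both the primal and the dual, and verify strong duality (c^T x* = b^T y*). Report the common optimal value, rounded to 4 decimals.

The standard primal-dual pair for 'max c^T x s.t. A x <= b, x >= 0' is:
  Dual:  min b^T y  s.t.  A^T y >= c,  y >= 0.

So the dual LP is:
  minimize  5y1 + 5y2 + 24y3 + 18y4
  subject to:
    y1 + 4y3 + 3y4 >= 1
    y2 + 4y3 + 2y4 >= 5
    y1, y2, y3, y4 >= 0

Solving the primal: x* = (1, 5).
  primal value c^T x* = 26.
Solving the dual: y* = (0, 4, 0.25, 0).
  dual value b^T y* = 26.
Strong duality: c^T x* = b^T y*. Confirmed.

26


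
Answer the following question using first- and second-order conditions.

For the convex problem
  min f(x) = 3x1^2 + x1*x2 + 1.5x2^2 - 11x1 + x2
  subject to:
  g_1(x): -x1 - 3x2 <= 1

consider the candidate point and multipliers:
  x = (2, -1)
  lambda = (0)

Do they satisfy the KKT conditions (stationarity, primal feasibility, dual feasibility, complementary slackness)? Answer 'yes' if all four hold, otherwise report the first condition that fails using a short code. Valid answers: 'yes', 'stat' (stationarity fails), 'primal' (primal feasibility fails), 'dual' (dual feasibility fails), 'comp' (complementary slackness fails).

Gradient of f: grad f(x) = Q x + c = (0, 0)
Constraint values g_i(x) = a_i^T x - b_i:
  g_1((2, -1)) = 0
Stationarity residual: grad f(x) + sum_i lambda_i a_i = (0, 0)
  -> stationarity OK
Primal feasibility (all g_i <= 0): OK
Dual feasibility (all lambda_i >= 0): OK
Complementary slackness (lambda_i * g_i(x) = 0 for all i): OK

Verdict: yes, KKT holds.

yes


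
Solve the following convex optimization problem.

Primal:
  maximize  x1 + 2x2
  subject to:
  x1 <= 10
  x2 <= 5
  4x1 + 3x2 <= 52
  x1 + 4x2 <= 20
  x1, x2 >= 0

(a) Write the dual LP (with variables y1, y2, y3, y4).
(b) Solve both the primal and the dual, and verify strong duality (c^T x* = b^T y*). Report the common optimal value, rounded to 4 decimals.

The standard primal-dual pair for 'max c^T x s.t. A x <= b, x >= 0' is:
  Dual:  min b^T y  s.t.  A^T y >= c,  y >= 0.

So the dual LP is:
  minimize  10y1 + 5y2 + 52y3 + 20y4
  subject to:
    y1 + 4y3 + y4 >= 1
    y2 + 3y3 + 4y4 >= 2
    y1, y2, y3, y4 >= 0

Solving the primal: x* = (10, 2.5).
  primal value c^T x* = 15.
Solving the dual: y* = (0.5, 0, 0, 0.5).
  dual value b^T y* = 15.
Strong duality: c^T x* = b^T y*. Confirmed.

15


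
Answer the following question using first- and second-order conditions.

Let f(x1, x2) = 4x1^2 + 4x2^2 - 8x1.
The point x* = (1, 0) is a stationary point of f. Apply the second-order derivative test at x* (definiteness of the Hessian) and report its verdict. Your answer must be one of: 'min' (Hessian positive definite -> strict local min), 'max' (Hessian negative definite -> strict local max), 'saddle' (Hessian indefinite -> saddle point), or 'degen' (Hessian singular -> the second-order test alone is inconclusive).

Compute the Hessian H = grad^2 f:
  H = [[8, 0], [0, 8]]
Verify stationarity: grad f(x*) = H x* + g = (0, 0).
Eigenvalues of H: 8, 8.
Both eigenvalues > 0, so H is positive definite -> x* is a strict local min.

min


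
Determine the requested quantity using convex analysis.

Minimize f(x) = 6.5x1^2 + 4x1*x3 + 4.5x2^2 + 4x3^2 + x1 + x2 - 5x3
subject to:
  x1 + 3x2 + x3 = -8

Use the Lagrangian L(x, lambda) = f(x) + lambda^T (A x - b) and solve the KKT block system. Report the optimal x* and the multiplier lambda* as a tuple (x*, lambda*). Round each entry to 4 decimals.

Form the Lagrangian:
  L(x, lambda) = (1/2) x^T Q x + c^T x + lambda^T (A x - b)
Stationarity (grad_x L = 0): Q x + c + A^T lambda = 0.
Primal feasibility: A x = b.

This gives the KKT block system:
  [ Q   A^T ] [ x     ]   [-c ]
  [ A    0  ] [ lambda ] = [ b ]

Solving the linear system:
  x*      = (-0.6403, -2.473, 0.0594)
  lambda* = (7.0858)
  f(x*)   = 26.6381

x* = (-0.6403, -2.473, 0.0594), lambda* = (7.0858)


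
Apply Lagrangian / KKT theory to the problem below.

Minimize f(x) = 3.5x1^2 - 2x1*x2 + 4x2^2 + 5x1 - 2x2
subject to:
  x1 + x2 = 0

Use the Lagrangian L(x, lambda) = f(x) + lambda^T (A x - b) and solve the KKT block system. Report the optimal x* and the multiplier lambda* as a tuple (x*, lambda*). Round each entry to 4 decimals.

Form the Lagrangian:
  L(x, lambda) = (1/2) x^T Q x + c^T x + lambda^T (A x - b)
Stationarity (grad_x L = 0): Q x + c + A^T lambda = 0.
Primal feasibility: A x = b.

This gives the KKT block system:
  [ Q   A^T ] [ x     ]   [-c ]
  [ A    0  ] [ lambda ] = [ b ]

Solving the linear system:
  x*      = (-0.3684, 0.3684)
  lambda* = (-1.6842)
  f(x*)   = -1.2895

x* = (-0.3684, 0.3684), lambda* = (-1.6842)


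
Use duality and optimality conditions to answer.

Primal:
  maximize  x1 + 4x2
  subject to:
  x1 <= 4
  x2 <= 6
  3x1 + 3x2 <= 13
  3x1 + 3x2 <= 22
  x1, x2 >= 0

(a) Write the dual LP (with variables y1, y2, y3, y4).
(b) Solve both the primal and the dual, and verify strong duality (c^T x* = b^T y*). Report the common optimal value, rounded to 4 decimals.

The standard primal-dual pair for 'max c^T x s.t. A x <= b, x >= 0' is:
  Dual:  min b^T y  s.t.  A^T y >= c,  y >= 0.

So the dual LP is:
  minimize  4y1 + 6y2 + 13y3 + 22y4
  subject to:
    y1 + 3y3 + 3y4 >= 1
    y2 + 3y3 + 3y4 >= 4
    y1, y2, y3, y4 >= 0

Solving the primal: x* = (0, 4.3333).
  primal value c^T x* = 17.3333.
Solving the dual: y* = (0, 0, 1.3333, 0).
  dual value b^T y* = 17.3333.
Strong duality: c^T x* = b^T y*. Confirmed.

17.3333


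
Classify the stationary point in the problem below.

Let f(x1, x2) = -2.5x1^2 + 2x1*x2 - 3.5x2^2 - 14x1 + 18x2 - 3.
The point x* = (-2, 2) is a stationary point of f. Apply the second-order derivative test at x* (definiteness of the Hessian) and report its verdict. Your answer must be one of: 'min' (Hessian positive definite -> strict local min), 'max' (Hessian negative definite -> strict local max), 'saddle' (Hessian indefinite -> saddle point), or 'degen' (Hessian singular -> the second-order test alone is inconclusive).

Compute the Hessian H = grad^2 f:
  H = [[-5, 2], [2, -7]]
Verify stationarity: grad f(x*) = H x* + g = (0, 0).
Eigenvalues of H: -8.2361, -3.7639.
Both eigenvalues < 0, so H is negative definite -> x* is a strict local max.

max


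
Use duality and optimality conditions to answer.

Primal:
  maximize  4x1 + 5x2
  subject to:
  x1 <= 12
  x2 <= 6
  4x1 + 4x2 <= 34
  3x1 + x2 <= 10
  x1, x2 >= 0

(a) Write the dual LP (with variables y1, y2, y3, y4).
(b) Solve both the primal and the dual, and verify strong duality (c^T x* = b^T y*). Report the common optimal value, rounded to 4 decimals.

The standard primal-dual pair for 'max c^T x s.t. A x <= b, x >= 0' is:
  Dual:  min b^T y  s.t.  A^T y >= c,  y >= 0.

So the dual LP is:
  minimize  12y1 + 6y2 + 34y3 + 10y4
  subject to:
    y1 + 4y3 + 3y4 >= 4
    y2 + 4y3 + y4 >= 5
    y1, y2, y3, y4 >= 0

Solving the primal: x* = (1.3333, 6).
  primal value c^T x* = 35.3333.
Solving the dual: y* = (0, 3.6667, 0, 1.3333).
  dual value b^T y* = 35.3333.
Strong duality: c^T x* = b^T y*. Confirmed.

35.3333


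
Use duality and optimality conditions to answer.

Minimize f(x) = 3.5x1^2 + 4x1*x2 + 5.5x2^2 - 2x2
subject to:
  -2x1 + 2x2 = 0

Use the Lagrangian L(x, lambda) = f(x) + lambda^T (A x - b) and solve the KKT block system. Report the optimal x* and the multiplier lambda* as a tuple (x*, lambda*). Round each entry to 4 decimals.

Form the Lagrangian:
  L(x, lambda) = (1/2) x^T Q x + c^T x + lambda^T (A x - b)
Stationarity (grad_x L = 0): Q x + c + A^T lambda = 0.
Primal feasibility: A x = b.

This gives the KKT block system:
  [ Q   A^T ] [ x     ]   [-c ]
  [ A    0  ] [ lambda ] = [ b ]

Solving the linear system:
  x*      = (0.0769, 0.0769)
  lambda* = (0.4231)
  f(x*)   = -0.0769

x* = (0.0769, 0.0769), lambda* = (0.4231)


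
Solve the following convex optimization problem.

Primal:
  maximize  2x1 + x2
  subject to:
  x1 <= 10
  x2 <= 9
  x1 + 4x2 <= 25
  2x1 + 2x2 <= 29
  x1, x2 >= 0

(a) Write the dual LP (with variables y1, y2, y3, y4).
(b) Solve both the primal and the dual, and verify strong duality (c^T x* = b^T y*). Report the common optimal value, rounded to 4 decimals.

The standard primal-dual pair for 'max c^T x s.t. A x <= b, x >= 0' is:
  Dual:  min b^T y  s.t.  A^T y >= c,  y >= 0.

So the dual LP is:
  minimize  10y1 + 9y2 + 25y3 + 29y4
  subject to:
    y1 + y3 + 2y4 >= 2
    y2 + 4y3 + 2y4 >= 1
    y1, y2, y3, y4 >= 0

Solving the primal: x* = (10, 3.75).
  primal value c^T x* = 23.75.
Solving the dual: y* = (1.75, 0, 0.25, 0).
  dual value b^T y* = 23.75.
Strong duality: c^T x* = b^T y*. Confirmed.

23.75


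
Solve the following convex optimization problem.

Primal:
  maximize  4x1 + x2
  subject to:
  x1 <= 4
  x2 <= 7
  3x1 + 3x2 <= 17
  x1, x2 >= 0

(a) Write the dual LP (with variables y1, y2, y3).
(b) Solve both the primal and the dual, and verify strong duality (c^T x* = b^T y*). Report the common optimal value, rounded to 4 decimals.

The standard primal-dual pair for 'max c^T x s.t. A x <= b, x >= 0' is:
  Dual:  min b^T y  s.t.  A^T y >= c,  y >= 0.

So the dual LP is:
  minimize  4y1 + 7y2 + 17y3
  subject to:
    y1 + 3y3 >= 4
    y2 + 3y3 >= 1
    y1, y2, y3 >= 0

Solving the primal: x* = (4, 1.6667).
  primal value c^T x* = 17.6667.
Solving the dual: y* = (3, 0, 0.3333).
  dual value b^T y* = 17.6667.
Strong duality: c^T x* = b^T y*. Confirmed.

17.6667


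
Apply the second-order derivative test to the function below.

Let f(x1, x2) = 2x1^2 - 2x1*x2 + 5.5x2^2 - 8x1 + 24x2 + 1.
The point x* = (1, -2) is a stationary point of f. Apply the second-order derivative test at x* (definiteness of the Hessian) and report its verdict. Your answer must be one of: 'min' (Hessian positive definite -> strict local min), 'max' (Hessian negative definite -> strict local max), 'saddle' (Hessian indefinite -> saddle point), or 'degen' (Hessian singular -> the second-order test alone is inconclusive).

Compute the Hessian H = grad^2 f:
  H = [[4, -2], [-2, 11]]
Verify stationarity: grad f(x*) = H x* + g = (0, 0).
Eigenvalues of H: 3.4689, 11.5311.
Both eigenvalues > 0, so H is positive definite -> x* is a strict local min.

min


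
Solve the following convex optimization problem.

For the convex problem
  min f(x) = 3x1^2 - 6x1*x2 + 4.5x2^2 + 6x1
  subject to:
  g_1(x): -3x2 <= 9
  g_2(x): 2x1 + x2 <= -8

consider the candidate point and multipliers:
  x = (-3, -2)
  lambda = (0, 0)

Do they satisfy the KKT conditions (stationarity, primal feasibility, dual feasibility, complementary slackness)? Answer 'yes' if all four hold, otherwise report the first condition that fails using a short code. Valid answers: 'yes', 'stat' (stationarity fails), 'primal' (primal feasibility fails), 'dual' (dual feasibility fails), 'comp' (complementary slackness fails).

Gradient of f: grad f(x) = Q x + c = (0, 0)
Constraint values g_i(x) = a_i^T x - b_i:
  g_1((-3, -2)) = -3
  g_2((-3, -2)) = 0
Stationarity residual: grad f(x) + sum_i lambda_i a_i = (0, 0)
  -> stationarity OK
Primal feasibility (all g_i <= 0): OK
Dual feasibility (all lambda_i >= 0): OK
Complementary slackness (lambda_i * g_i(x) = 0 for all i): OK

Verdict: yes, KKT holds.

yes


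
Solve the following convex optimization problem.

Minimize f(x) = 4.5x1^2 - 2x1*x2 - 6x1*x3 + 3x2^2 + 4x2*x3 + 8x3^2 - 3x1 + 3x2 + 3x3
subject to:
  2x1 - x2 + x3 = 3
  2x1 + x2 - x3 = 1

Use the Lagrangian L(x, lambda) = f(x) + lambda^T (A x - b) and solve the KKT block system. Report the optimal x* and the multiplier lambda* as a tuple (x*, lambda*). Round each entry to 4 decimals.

Form the Lagrangian:
  L(x, lambda) = (1/2) x^T Q x + c^T x + lambda^T (A x - b)
Stationarity (grad_x L = 0): Q x + c + A^T lambda = 0.
Primal feasibility: A x = b.

This gives the KKT block system:
  [ Q   A^T ] [ x     ]   [-c ]
  [ A    0  ] [ lambda ] = [ b ]

Solving the linear system:
  x*      = (1, -0.6, 0.4)
  lambda* = (-1.7, -0.7)
  f(x*)   = 1.1

x* = (1, -0.6, 0.4), lambda* = (-1.7, -0.7)


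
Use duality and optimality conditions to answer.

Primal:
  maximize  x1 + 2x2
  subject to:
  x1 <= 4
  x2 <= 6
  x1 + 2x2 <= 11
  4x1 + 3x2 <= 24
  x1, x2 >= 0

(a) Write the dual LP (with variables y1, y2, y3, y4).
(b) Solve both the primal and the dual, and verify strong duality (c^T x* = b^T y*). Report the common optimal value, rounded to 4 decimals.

The standard primal-dual pair for 'max c^T x s.t. A x <= b, x >= 0' is:
  Dual:  min b^T y  s.t.  A^T y >= c,  y >= 0.

So the dual LP is:
  minimize  4y1 + 6y2 + 11y3 + 24y4
  subject to:
    y1 + y3 + 4y4 >= 1
    y2 + 2y3 + 3y4 >= 2
    y1, y2, y3, y4 >= 0

Solving the primal: x* = (3, 4).
  primal value c^T x* = 11.
Solving the dual: y* = (0, 0, 1, 0).
  dual value b^T y* = 11.
Strong duality: c^T x* = b^T y*. Confirmed.

11


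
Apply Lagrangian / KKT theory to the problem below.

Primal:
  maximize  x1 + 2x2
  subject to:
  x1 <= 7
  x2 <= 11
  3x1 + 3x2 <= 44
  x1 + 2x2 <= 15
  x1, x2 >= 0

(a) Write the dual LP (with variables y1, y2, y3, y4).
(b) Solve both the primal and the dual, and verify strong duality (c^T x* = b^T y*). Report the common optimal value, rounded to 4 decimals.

The standard primal-dual pair for 'max c^T x s.t. A x <= b, x >= 0' is:
  Dual:  min b^T y  s.t.  A^T y >= c,  y >= 0.

So the dual LP is:
  minimize  7y1 + 11y2 + 44y3 + 15y4
  subject to:
    y1 + 3y3 + y4 >= 1
    y2 + 3y3 + 2y4 >= 2
    y1, y2, y3, y4 >= 0

Solving the primal: x* = (0, 7.5).
  primal value c^T x* = 15.
Solving the dual: y* = (0, 0, 0, 1).
  dual value b^T y* = 15.
Strong duality: c^T x* = b^T y*. Confirmed.

15


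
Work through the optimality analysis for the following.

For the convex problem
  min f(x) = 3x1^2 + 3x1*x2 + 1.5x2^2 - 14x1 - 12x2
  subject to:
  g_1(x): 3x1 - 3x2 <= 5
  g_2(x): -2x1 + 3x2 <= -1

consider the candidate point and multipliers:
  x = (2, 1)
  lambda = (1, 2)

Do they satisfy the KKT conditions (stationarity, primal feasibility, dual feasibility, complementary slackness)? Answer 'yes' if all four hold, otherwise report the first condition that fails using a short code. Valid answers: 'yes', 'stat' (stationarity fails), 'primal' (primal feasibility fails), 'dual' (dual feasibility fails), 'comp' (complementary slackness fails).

Gradient of f: grad f(x) = Q x + c = (1, -3)
Constraint values g_i(x) = a_i^T x - b_i:
  g_1((2, 1)) = -2
  g_2((2, 1)) = 0
Stationarity residual: grad f(x) + sum_i lambda_i a_i = (0, 0)
  -> stationarity OK
Primal feasibility (all g_i <= 0): OK
Dual feasibility (all lambda_i >= 0): OK
Complementary slackness (lambda_i * g_i(x) = 0 for all i): FAILS

Verdict: the first failing condition is complementary_slackness -> comp.

comp


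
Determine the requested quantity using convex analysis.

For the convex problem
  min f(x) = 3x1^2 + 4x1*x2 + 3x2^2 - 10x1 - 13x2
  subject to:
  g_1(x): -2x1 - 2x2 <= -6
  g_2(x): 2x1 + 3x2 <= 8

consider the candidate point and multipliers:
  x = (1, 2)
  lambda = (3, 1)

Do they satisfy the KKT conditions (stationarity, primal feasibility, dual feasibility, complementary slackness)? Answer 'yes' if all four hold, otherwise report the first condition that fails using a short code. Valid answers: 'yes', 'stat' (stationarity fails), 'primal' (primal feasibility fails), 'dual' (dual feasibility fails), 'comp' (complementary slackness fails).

Gradient of f: grad f(x) = Q x + c = (4, 3)
Constraint values g_i(x) = a_i^T x - b_i:
  g_1((1, 2)) = 0
  g_2((1, 2)) = 0
Stationarity residual: grad f(x) + sum_i lambda_i a_i = (0, 0)
  -> stationarity OK
Primal feasibility (all g_i <= 0): OK
Dual feasibility (all lambda_i >= 0): OK
Complementary slackness (lambda_i * g_i(x) = 0 for all i): OK

Verdict: yes, KKT holds.

yes


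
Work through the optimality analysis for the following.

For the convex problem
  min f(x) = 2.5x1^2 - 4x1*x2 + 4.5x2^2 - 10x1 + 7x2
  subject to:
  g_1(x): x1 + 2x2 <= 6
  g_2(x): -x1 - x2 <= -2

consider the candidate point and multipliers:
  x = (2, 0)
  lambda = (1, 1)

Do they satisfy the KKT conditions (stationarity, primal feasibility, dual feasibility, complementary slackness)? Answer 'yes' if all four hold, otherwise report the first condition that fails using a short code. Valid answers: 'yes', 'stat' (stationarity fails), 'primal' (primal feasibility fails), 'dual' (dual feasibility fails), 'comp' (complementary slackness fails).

Gradient of f: grad f(x) = Q x + c = (0, -1)
Constraint values g_i(x) = a_i^T x - b_i:
  g_1((2, 0)) = -4
  g_2((2, 0)) = 0
Stationarity residual: grad f(x) + sum_i lambda_i a_i = (0, 0)
  -> stationarity OK
Primal feasibility (all g_i <= 0): OK
Dual feasibility (all lambda_i >= 0): OK
Complementary slackness (lambda_i * g_i(x) = 0 for all i): FAILS

Verdict: the first failing condition is complementary_slackness -> comp.

comp


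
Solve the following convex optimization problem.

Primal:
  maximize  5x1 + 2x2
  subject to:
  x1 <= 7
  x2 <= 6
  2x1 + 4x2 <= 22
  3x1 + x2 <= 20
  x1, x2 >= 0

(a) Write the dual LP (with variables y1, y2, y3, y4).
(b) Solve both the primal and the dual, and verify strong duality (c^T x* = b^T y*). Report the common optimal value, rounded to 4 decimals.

The standard primal-dual pair for 'max c^T x s.t. A x <= b, x >= 0' is:
  Dual:  min b^T y  s.t.  A^T y >= c,  y >= 0.

So the dual LP is:
  minimize  7y1 + 6y2 + 22y3 + 20y4
  subject to:
    y1 + 2y3 + 3y4 >= 5
    y2 + 4y3 + y4 >= 2
    y1, y2, y3, y4 >= 0

Solving the primal: x* = (5.8, 2.6).
  primal value c^T x* = 34.2.
Solving the dual: y* = (0, 0, 0.1, 1.6).
  dual value b^T y* = 34.2.
Strong duality: c^T x* = b^T y*. Confirmed.

34.2


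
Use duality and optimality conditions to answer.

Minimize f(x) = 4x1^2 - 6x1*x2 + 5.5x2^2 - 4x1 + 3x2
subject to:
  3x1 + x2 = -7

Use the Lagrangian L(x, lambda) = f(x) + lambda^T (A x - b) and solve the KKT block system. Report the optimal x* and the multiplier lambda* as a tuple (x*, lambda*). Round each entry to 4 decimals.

Form the Lagrangian:
  L(x, lambda) = (1/2) x^T Q x + c^T x + lambda^T (A x - b)
Stationarity (grad_x L = 0): Q x + c + A^T lambda = 0.
Primal feasibility: A x = b.

This gives the KKT block system:
  [ Q   A^T ] [ x     ]   [-c ]
  [ A    0  ] [ lambda ] = [ b ]

Solving the linear system:
  x*      = (-1.8182, -1.5455)
  lambda* = (3.0909)
  f(x*)   = 12.1364

x* = (-1.8182, -1.5455), lambda* = (3.0909)


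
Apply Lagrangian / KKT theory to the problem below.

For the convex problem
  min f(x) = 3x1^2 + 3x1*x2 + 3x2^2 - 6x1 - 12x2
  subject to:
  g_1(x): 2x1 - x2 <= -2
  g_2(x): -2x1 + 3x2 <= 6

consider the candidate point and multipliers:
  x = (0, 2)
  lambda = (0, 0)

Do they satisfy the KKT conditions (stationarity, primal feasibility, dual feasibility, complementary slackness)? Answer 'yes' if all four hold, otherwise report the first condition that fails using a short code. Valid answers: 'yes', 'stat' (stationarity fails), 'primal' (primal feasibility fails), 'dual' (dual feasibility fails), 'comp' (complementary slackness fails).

Gradient of f: grad f(x) = Q x + c = (0, 0)
Constraint values g_i(x) = a_i^T x - b_i:
  g_1((0, 2)) = 0
  g_2((0, 2)) = 0
Stationarity residual: grad f(x) + sum_i lambda_i a_i = (0, 0)
  -> stationarity OK
Primal feasibility (all g_i <= 0): OK
Dual feasibility (all lambda_i >= 0): OK
Complementary slackness (lambda_i * g_i(x) = 0 for all i): OK

Verdict: yes, KKT holds.

yes


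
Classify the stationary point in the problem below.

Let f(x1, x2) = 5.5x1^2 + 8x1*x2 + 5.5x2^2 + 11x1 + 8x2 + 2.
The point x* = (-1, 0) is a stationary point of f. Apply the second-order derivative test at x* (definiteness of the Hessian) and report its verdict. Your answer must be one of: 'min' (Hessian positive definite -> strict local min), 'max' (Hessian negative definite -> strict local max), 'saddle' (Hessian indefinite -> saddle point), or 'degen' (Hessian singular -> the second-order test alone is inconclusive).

Compute the Hessian H = grad^2 f:
  H = [[11, 8], [8, 11]]
Verify stationarity: grad f(x*) = H x* + g = (0, 0).
Eigenvalues of H: 3, 19.
Both eigenvalues > 0, so H is positive definite -> x* is a strict local min.

min


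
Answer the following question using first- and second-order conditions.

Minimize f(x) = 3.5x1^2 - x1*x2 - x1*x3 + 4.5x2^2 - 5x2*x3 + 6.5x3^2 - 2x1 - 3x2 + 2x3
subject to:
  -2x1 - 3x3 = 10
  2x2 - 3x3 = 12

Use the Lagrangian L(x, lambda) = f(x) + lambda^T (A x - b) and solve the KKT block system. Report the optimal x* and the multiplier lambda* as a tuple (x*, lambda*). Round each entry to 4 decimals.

Form the Lagrangian:
  L(x, lambda) = (1/2) x^T Q x + c^T x + lambda^T (A x - b)
Stationarity (grad_x L = 0): Q x + c + A^T lambda = 0.
Primal feasibility: A x = b.

This gives the KKT block system:
  [ Q   A^T ] [ x     ]   [-c ]
  [ A    0  ] [ lambda ] = [ b ]

Solving the linear system:
  x*      = (-0.4639, 1.4639, -3.0241)
  lambda* = (-1.8434, -12.8795)
  f(x*)   = 81.738

x* = (-0.4639, 1.4639, -3.0241), lambda* = (-1.8434, -12.8795)


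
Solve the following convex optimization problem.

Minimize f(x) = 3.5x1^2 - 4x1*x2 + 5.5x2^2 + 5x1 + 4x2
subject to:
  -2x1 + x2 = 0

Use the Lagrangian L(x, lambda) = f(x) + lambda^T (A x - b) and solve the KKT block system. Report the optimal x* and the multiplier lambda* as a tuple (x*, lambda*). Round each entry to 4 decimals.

Form the Lagrangian:
  L(x, lambda) = (1/2) x^T Q x + c^T x + lambda^T (A x - b)
Stationarity (grad_x L = 0): Q x + c + A^T lambda = 0.
Primal feasibility: A x = b.

This gives the KKT block system:
  [ Q   A^T ] [ x     ]   [-c ]
  [ A    0  ] [ lambda ] = [ b ]

Solving the linear system:
  x*      = (-0.3714, -0.7429)
  lambda* = (2.6857)
  f(x*)   = -2.4143

x* = (-0.3714, -0.7429), lambda* = (2.6857)


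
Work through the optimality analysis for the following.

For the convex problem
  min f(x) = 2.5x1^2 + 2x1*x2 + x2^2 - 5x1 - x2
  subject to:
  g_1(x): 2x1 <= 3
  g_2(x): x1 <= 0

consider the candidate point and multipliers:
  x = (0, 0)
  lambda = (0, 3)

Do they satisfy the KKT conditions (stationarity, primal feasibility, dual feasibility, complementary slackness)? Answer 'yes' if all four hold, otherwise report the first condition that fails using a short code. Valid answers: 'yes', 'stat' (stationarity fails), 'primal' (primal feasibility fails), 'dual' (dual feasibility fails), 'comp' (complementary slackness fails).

Gradient of f: grad f(x) = Q x + c = (-5, -1)
Constraint values g_i(x) = a_i^T x - b_i:
  g_1((0, 0)) = -3
  g_2((0, 0)) = 0
Stationarity residual: grad f(x) + sum_i lambda_i a_i = (-2, -1)
  -> stationarity FAILS
Primal feasibility (all g_i <= 0): OK
Dual feasibility (all lambda_i >= 0): OK
Complementary slackness (lambda_i * g_i(x) = 0 for all i): OK

Verdict: the first failing condition is stationarity -> stat.

stat
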